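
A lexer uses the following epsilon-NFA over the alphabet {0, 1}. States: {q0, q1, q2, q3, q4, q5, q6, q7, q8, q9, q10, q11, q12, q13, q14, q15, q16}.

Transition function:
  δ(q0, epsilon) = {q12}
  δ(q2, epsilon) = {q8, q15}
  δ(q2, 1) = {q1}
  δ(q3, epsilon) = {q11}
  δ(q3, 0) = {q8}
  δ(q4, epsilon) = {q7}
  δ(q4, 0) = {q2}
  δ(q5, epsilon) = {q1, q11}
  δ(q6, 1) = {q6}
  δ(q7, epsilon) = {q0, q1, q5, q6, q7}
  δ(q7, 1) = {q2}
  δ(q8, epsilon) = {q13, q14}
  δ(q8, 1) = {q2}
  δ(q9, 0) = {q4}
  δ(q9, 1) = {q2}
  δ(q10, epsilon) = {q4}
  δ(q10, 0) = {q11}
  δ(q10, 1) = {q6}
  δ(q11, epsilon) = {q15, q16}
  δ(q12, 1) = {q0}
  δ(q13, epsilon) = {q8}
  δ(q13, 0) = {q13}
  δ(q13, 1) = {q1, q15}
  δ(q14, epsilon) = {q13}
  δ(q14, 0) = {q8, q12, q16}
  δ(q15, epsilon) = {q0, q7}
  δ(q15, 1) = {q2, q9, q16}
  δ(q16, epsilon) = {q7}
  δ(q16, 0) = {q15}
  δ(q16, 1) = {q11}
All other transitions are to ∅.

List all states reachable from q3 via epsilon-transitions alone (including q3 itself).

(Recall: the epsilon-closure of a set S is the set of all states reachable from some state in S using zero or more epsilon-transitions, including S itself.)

Start with {q3}.
From q3 via epsilon: add q11.
From q11 via epsilon: add q15, q16.
From q15 via epsilon: add q0, q7.
From q0 via epsilon: add q12.
From q7 via epsilon: add q1, q5, q6.
No new states can be added; the closed set is {q0, q1, q3, q5, q6, q7, q11, q12, q15, q16}.

{q0, q1, q3, q5, q6, q7, q11, q12, q15, q16}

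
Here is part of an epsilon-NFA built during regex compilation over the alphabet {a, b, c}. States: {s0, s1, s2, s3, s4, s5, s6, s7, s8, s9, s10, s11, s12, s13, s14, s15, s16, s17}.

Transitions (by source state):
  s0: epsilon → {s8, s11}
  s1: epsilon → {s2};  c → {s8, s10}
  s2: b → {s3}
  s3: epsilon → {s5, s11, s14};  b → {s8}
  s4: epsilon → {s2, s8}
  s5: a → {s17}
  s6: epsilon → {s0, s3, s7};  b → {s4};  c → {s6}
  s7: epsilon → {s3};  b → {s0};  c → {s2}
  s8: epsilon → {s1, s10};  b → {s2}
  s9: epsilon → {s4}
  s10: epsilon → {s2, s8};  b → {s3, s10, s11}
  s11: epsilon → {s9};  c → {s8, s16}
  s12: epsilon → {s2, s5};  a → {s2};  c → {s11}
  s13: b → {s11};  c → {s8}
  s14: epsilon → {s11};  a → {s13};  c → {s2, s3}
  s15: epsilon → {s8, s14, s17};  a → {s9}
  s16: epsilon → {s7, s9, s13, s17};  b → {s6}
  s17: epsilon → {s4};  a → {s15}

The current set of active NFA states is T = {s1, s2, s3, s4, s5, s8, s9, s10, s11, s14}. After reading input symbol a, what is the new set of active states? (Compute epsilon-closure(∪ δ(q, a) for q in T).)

{s1, s2, s4, s8, s10, s13, s17}

s5 on a → {s17}.
s14 on a → {s13}.
No a-transition from s1, s2, s3, s4, s8, s9, s10, s11.
Union after reading a: {s13, s17}.
Now take the epsilon-closure:
From s17 via epsilon: add s4.
From s4 via epsilon: add s2, s8.
From s8 via epsilon: add s1, s10.
No new states can be added; the closed set is {s1, s2, s4, s8, s10, s13, s17}.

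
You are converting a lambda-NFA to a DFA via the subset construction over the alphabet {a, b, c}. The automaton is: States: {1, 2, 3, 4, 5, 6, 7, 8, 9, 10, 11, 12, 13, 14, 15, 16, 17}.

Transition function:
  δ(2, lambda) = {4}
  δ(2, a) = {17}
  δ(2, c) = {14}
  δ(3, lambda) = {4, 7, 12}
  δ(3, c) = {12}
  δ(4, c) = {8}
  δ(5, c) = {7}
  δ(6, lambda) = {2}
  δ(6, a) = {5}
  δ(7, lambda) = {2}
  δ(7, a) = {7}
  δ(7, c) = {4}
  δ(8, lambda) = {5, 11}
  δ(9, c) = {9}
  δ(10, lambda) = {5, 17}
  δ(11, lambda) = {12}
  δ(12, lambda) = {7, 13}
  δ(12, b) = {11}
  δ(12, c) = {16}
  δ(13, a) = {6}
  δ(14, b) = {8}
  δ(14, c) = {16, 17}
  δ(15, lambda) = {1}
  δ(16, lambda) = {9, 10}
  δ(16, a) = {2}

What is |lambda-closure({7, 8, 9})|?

9

Start with {7, 8, 9}.
From 7 via lambda: add 2.
From 8 via lambda: add 5, 11.
From 2 via lambda: add 4.
From 11 via lambda: add 12.
From 12 via lambda: add 13.
lambda-closure = {2, 4, 5, 7, 8, 9, 11, 12, 13}, which has 9 states.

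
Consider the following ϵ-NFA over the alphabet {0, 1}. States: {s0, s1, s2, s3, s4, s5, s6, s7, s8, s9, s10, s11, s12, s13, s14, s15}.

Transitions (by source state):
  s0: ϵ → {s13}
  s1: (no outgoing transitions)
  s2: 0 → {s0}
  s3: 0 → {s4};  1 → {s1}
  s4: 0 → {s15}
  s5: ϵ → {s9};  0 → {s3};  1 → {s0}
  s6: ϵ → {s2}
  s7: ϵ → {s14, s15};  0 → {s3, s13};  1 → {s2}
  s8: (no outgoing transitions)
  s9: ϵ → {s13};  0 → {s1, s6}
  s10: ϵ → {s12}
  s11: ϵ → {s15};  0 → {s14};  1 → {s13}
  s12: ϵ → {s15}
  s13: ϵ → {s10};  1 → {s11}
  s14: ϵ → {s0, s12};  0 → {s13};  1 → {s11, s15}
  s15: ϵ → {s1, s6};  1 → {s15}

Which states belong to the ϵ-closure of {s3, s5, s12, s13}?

Start with {s3, s5, s12, s13}.
From s5 via ϵ: add s9.
From s12 via ϵ: add s15.
From s13 via ϵ: add s10.
From s15 via ϵ: add s1, s6.
From s6 via ϵ: add s2.
No new states can be added; the closed set is {s1, s2, s3, s5, s6, s9, s10, s12, s13, s15}.

{s1, s2, s3, s5, s6, s9, s10, s12, s13, s15}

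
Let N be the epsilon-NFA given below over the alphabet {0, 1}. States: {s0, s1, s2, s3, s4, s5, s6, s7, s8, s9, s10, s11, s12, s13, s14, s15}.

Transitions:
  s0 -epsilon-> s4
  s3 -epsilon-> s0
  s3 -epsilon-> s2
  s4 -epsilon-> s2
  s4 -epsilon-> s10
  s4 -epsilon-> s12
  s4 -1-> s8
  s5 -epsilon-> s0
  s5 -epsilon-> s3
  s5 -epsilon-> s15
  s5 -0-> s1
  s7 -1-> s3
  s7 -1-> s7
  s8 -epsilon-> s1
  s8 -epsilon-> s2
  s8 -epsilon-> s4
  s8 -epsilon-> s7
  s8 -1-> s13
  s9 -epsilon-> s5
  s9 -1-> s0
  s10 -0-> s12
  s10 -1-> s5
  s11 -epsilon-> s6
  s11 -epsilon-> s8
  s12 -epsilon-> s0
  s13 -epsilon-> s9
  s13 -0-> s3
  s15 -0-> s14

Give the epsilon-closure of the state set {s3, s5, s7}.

Start with {s3, s5, s7}.
From s3 via epsilon: add s0, s2.
From s5 via epsilon: add s15.
From s0 via epsilon: add s4.
From s4 via epsilon: add s10, s12.
No new states can be added; the closed set is {s0, s2, s3, s4, s5, s7, s10, s12, s15}.

{s0, s2, s3, s4, s5, s7, s10, s12, s15}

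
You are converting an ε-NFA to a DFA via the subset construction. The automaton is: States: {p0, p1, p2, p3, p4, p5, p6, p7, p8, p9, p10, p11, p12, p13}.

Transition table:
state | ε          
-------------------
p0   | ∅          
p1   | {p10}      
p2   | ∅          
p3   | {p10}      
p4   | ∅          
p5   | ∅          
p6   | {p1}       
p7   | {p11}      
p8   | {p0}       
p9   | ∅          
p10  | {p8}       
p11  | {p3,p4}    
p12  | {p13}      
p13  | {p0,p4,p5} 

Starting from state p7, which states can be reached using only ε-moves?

Start with {p7}.
From p7 via ε: add p11.
From p11 via ε: add p3, p4.
From p3 via ε: add p10.
From p10 via ε: add p8.
From p8 via ε: add p0.
No new states can be added; the closed set is {p0, p3, p4, p7, p8, p10, p11}.

{p0, p3, p4, p7, p8, p10, p11}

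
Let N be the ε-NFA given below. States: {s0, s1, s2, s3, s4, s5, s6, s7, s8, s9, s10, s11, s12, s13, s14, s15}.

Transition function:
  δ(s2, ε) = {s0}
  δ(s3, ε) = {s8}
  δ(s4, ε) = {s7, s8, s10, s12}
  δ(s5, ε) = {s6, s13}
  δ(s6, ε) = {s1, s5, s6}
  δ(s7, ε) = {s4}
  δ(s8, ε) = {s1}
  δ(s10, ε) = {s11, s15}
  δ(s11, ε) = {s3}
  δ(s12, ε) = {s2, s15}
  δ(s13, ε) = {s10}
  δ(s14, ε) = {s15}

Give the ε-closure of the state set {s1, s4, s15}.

Start with {s1, s4, s15}.
From s4 via ε: add s7, s8, s10, s12.
From s10 via ε: add s11.
From s12 via ε: add s2.
From s2 via ε: add s0.
From s11 via ε: add s3.
No new states can be added; the closed set is {s0, s1, s2, s3, s4, s7, s8, s10, s11, s12, s15}.

{s0, s1, s2, s3, s4, s7, s8, s10, s11, s12, s15}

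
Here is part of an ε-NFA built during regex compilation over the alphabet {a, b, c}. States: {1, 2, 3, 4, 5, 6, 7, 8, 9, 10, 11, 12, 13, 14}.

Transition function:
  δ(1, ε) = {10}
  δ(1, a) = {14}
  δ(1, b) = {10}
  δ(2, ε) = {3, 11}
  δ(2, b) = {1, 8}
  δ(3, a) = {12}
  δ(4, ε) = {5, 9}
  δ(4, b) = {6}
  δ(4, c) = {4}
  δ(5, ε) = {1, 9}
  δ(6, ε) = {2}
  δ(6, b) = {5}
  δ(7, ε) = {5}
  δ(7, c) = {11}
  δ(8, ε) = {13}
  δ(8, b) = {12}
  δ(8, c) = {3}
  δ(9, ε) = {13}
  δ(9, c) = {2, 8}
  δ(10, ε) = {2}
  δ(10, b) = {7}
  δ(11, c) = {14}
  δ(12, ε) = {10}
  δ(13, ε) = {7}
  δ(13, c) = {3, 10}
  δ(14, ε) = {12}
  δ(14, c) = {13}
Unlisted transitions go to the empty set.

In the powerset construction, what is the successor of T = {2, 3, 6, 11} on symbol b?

2 on b → {1, 8}.
6 on b → {5}.
No b-transition from 3, 11.
Union after reading b: {1, 5, 8}.
Now take the ε-closure:
From 1 via ε: add 10.
From 5 via ε: add 9.
From 8 via ε: add 13.
From 10 via ε: add 2.
From 13 via ε: add 7.
From 2 via ε: add 3, 11.
No new states can be added; the closed set is {1, 2, 3, 5, 7, 8, 9, 10, 11, 13}.

{1, 2, 3, 5, 7, 8, 9, 10, 11, 13}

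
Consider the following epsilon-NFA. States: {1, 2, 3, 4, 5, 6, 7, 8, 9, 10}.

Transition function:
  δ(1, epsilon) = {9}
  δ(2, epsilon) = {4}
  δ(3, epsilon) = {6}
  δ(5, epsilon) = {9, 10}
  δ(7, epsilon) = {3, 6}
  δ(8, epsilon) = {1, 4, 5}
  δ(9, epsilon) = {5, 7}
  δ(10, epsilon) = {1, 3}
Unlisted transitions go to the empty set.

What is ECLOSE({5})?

Start with {5}.
From 5 via epsilon: add 9, 10.
From 9 via epsilon: add 7.
From 10 via epsilon: add 1, 3.
From 3 via epsilon: add 6.
No new states can be added; the closed set is {1, 3, 5, 6, 7, 9, 10}.

{1, 3, 5, 6, 7, 9, 10}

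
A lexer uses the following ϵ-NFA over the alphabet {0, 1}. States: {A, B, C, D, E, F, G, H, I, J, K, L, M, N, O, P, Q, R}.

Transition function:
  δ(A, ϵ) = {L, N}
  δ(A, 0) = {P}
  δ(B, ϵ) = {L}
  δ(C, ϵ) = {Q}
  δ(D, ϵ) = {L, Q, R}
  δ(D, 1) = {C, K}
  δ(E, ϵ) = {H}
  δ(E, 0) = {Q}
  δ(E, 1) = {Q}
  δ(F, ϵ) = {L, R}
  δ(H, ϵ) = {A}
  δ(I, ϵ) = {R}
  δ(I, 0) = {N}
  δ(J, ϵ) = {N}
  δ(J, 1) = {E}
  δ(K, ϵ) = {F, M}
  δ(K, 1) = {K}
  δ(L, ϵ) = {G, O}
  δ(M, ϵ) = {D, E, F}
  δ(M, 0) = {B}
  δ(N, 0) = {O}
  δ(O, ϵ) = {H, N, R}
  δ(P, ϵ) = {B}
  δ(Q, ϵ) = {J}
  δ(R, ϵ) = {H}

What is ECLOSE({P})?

Start with {P}.
From P via ϵ: add B.
From B via ϵ: add L.
From L via ϵ: add G, O.
From O via ϵ: add H, N, R.
From H via ϵ: add A.
No new states can be added; the closed set is {A, B, G, H, L, N, O, P, R}.

{A, B, G, H, L, N, O, P, R}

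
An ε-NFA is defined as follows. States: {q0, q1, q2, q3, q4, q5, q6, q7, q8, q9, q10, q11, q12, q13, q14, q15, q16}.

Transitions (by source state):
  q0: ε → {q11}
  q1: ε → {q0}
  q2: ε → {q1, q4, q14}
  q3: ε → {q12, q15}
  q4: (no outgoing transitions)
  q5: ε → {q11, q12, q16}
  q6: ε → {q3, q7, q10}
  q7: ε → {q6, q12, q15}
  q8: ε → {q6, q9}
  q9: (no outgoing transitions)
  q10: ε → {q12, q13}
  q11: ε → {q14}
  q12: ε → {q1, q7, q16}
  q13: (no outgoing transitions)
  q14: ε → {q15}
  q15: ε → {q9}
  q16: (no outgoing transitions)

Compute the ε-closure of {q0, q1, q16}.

{q0, q1, q9, q11, q14, q15, q16}

Start with {q0, q1, q16}.
From q0 via ε: add q11.
From q11 via ε: add q14.
From q14 via ε: add q15.
From q15 via ε: add q9.
No new states can be added; the closed set is {q0, q1, q9, q11, q14, q15, q16}.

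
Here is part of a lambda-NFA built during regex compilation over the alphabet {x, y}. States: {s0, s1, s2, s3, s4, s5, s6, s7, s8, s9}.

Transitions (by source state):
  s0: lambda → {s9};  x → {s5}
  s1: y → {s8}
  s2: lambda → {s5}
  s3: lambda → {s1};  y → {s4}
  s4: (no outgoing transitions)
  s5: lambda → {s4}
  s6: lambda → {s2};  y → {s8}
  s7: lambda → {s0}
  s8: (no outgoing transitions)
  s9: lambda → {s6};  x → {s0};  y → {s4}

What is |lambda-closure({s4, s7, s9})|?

Start with {s4, s7, s9}.
From s7 via lambda: add s0.
From s9 via lambda: add s6.
From s6 via lambda: add s2.
From s2 via lambda: add s5.
lambda-closure = {s0, s2, s4, s5, s6, s7, s9}, which has 7 states.

7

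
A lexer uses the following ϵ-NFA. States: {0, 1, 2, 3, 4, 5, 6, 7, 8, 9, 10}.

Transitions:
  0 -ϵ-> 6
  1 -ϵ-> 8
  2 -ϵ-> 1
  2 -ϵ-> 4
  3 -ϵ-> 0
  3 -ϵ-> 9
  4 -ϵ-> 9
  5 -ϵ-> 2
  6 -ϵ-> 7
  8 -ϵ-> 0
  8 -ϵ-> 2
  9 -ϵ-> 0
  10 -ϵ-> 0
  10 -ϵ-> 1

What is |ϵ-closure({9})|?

Start with {9}.
From 9 via ϵ: add 0.
From 0 via ϵ: add 6.
From 6 via ϵ: add 7.
ϵ-closure = {0, 6, 7, 9}, which has 4 states.

4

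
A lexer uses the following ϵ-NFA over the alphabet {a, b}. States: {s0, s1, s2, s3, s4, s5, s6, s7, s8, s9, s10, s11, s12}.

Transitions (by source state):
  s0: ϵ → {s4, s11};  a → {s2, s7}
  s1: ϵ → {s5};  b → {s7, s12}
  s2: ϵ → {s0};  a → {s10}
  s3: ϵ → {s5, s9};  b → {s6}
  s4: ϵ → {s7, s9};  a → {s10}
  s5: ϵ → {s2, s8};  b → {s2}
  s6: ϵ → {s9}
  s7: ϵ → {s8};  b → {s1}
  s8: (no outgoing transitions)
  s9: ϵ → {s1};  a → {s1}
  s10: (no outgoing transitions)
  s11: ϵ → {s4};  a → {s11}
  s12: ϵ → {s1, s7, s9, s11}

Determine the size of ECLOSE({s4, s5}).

9

Start with {s4, s5}.
From s4 via ϵ: add s7, s9.
From s5 via ϵ: add s2, s8.
From s2 via ϵ: add s0.
From s9 via ϵ: add s1.
From s0 via ϵ: add s11.
ϵ-closure = {s0, s1, s2, s4, s5, s7, s8, s9, s11}, which has 9 states.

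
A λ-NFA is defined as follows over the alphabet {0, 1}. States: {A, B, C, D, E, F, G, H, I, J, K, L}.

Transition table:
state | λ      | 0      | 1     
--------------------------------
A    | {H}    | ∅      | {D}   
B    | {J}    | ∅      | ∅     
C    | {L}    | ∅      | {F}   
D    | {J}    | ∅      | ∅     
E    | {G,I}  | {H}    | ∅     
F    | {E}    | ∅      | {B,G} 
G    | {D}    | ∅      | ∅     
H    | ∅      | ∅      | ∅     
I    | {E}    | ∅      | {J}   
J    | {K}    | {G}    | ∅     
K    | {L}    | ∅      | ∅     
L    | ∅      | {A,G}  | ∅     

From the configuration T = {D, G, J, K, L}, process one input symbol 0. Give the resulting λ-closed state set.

{A, D, G, H, J, K, L}

J on 0 → {G}.
L on 0 → {A, G}.
No 0-transition from D, G, K.
Union after reading 0: {A, G}.
Now take the λ-closure:
From A via λ: add H.
From G via λ: add D.
From D via λ: add J.
From J via λ: add K.
From K via λ: add L.
No new states can be added; the closed set is {A, D, G, H, J, K, L}.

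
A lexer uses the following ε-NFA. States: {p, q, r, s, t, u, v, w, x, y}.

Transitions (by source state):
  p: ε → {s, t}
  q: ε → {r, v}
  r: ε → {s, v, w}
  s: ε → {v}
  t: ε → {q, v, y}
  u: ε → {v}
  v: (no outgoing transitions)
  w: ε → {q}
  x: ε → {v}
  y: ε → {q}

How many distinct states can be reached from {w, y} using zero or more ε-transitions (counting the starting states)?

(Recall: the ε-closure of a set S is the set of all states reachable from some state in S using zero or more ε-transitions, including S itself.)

6

Start with {w, y}.
From w via ε: add q.
From q via ε: add r, v.
From r via ε: add s.
ε-closure = {q, r, s, v, w, y}, which has 6 states.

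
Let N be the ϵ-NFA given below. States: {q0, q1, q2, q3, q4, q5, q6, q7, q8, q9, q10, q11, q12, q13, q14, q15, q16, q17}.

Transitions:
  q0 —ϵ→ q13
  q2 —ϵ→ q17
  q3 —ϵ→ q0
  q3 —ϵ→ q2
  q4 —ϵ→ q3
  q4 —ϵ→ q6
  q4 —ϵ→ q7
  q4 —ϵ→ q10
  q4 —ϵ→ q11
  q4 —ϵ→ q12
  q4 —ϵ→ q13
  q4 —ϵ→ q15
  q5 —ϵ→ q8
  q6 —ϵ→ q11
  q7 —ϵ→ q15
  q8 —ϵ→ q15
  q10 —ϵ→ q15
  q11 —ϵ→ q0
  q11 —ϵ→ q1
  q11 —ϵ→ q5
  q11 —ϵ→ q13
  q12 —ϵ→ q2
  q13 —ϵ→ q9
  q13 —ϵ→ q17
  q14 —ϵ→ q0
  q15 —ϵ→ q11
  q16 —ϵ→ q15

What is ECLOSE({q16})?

{q0, q1, q5, q8, q9, q11, q13, q15, q16, q17}

Start with {q16}.
From q16 via ϵ: add q15.
From q15 via ϵ: add q11.
From q11 via ϵ: add q0, q1, q5, q13.
From q5 via ϵ: add q8.
From q13 via ϵ: add q9, q17.
No new states can be added; the closed set is {q0, q1, q5, q8, q9, q11, q13, q15, q16, q17}.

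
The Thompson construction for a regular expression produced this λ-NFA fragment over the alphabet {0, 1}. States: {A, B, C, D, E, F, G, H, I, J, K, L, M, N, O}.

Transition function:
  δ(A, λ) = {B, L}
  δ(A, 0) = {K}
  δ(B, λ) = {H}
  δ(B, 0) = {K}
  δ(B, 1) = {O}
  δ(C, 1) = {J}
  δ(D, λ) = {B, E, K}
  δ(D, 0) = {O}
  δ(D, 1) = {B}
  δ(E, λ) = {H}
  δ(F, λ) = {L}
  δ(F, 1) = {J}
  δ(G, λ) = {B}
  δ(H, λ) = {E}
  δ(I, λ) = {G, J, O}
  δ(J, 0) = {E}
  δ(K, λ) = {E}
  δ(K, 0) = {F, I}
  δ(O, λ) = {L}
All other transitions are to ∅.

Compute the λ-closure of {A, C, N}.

Start with {A, C, N}.
From A via λ: add B, L.
From B via λ: add H.
From H via λ: add E.
No new states can be added; the closed set is {A, B, C, E, H, L, N}.

{A, B, C, E, H, L, N}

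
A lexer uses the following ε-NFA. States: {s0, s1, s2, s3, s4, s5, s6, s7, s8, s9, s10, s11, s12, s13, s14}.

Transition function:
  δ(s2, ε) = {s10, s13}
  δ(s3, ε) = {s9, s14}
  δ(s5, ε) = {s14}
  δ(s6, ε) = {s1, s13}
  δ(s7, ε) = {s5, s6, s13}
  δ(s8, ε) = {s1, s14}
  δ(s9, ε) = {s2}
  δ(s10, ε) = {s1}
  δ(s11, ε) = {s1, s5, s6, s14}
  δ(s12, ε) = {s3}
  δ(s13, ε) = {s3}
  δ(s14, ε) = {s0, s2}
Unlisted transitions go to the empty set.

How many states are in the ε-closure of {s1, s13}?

8

Start with {s1, s13}.
From s13 via ε: add s3.
From s3 via ε: add s9, s14.
From s9 via ε: add s2.
From s14 via ε: add s0.
From s2 via ε: add s10.
ε-closure = {s0, s1, s2, s3, s9, s10, s13, s14}, which has 8 states.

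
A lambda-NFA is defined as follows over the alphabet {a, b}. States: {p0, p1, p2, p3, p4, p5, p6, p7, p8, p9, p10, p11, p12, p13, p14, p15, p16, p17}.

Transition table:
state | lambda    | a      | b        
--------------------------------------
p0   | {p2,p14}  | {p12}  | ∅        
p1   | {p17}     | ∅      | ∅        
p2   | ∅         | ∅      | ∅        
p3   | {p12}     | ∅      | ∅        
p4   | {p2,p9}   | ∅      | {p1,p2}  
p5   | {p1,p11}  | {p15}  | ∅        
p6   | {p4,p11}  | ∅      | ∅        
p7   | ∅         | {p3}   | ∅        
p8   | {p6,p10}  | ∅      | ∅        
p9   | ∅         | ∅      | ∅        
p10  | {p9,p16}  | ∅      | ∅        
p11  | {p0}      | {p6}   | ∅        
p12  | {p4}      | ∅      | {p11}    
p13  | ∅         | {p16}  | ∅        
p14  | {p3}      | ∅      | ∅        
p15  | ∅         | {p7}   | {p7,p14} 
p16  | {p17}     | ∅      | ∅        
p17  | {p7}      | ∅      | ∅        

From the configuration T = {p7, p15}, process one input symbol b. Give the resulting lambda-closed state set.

{p2, p3, p4, p7, p9, p12, p14}

p15 on b → {p7, p14}.
No b-transition from p7.
Union after reading b: {p7, p14}.
Now take the lambda-closure:
From p14 via lambda: add p3.
From p3 via lambda: add p12.
From p12 via lambda: add p4.
From p4 via lambda: add p2, p9.
No new states can be added; the closed set is {p2, p3, p4, p7, p9, p12, p14}.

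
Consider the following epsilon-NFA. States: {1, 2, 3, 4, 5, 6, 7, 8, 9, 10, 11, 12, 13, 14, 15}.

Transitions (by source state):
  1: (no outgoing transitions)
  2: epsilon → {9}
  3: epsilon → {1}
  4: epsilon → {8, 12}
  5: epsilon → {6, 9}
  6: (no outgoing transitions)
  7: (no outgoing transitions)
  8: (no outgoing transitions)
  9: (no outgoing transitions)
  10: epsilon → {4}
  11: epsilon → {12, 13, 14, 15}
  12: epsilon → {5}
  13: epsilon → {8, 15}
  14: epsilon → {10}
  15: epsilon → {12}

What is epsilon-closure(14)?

{4, 5, 6, 8, 9, 10, 12, 14}

Start with {14}.
From 14 via epsilon: add 10.
From 10 via epsilon: add 4.
From 4 via epsilon: add 8, 12.
From 12 via epsilon: add 5.
From 5 via epsilon: add 6, 9.
No new states can be added; the closed set is {4, 5, 6, 8, 9, 10, 12, 14}.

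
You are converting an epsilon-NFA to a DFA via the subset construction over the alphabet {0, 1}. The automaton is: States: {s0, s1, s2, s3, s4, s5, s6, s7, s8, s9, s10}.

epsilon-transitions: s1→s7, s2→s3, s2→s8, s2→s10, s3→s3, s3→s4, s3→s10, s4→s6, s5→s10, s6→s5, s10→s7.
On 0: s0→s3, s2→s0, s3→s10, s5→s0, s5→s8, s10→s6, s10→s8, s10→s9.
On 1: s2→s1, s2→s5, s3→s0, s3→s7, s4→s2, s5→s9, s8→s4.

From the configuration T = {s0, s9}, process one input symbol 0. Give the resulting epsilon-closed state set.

{s3, s4, s5, s6, s7, s10}

s0 on 0 → {s3}.
No 0-transition from s9.
Union after reading 0: {s3}.
Now take the epsilon-closure:
From s3 via epsilon: add s4, s10.
From s4 via epsilon: add s6.
From s10 via epsilon: add s7.
From s6 via epsilon: add s5.
No new states can be added; the closed set is {s3, s4, s5, s6, s7, s10}.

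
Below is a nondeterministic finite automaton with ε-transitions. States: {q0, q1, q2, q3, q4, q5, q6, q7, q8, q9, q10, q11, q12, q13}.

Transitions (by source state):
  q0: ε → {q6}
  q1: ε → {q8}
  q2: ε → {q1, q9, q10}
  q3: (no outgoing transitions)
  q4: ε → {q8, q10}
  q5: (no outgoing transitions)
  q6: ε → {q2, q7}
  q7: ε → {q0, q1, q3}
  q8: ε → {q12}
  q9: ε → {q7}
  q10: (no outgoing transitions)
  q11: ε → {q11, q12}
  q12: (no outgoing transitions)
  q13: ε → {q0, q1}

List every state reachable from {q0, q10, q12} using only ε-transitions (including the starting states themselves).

Start with {q0, q10, q12}.
From q0 via ε: add q6.
From q6 via ε: add q2, q7.
From q2 via ε: add q1, q9.
From q7 via ε: add q3.
From q1 via ε: add q8.
No new states can be added; the closed set is {q0, q1, q2, q3, q6, q7, q8, q9, q10, q12}.

{q0, q1, q2, q3, q6, q7, q8, q9, q10, q12}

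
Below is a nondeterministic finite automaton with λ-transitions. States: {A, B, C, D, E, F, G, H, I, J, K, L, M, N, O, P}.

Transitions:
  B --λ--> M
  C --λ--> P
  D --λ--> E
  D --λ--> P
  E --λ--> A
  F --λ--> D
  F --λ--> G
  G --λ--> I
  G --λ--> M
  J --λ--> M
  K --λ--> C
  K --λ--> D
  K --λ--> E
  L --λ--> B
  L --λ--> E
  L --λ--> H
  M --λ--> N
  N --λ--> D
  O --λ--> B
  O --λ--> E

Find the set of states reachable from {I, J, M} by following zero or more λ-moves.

{A, D, E, I, J, M, N, P}

Start with {I, J, M}.
From M via λ: add N.
From N via λ: add D.
From D via λ: add E, P.
From E via λ: add A.
No new states can be added; the closed set is {A, D, E, I, J, M, N, P}.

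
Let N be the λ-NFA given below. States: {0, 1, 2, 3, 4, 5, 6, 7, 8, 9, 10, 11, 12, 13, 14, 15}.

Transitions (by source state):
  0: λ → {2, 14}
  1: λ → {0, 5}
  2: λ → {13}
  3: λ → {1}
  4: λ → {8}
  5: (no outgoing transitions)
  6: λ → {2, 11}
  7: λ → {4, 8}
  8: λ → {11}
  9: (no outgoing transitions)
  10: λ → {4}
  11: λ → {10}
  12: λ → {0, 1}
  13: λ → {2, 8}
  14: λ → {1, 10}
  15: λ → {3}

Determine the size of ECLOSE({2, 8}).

Start with {2, 8}.
From 2 via λ: add 13.
From 8 via λ: add 11.
From 11 via λ: add 10.
From 10 via λ: add 4.
λ-closure = {2, 4, 8, 10, 11, 13}, which has 6 states.

6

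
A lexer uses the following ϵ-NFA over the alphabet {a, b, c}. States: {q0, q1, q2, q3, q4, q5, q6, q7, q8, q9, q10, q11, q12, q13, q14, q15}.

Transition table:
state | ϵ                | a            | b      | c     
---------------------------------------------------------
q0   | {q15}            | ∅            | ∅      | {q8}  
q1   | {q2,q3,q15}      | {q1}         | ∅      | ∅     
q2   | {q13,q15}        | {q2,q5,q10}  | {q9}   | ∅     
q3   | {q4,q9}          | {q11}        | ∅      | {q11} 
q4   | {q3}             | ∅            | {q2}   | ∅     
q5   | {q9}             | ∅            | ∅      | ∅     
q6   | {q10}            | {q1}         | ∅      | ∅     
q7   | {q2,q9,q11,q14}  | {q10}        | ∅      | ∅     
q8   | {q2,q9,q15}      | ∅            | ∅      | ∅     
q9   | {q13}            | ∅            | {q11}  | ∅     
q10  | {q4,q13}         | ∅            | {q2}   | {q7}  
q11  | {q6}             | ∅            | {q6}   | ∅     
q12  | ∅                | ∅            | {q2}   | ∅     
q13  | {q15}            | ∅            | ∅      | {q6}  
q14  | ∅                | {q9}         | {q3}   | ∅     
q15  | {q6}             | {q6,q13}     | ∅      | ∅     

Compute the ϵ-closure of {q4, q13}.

Start with {q4, q13}.
From q4 via ϵ: add q3.
From q13 via ϵ: add q15.
From q3 via ϵ: add q9.
From q15 via ϵ: add q6.
From q6 via ϵ: add q10.
No new states can be added; the closed set is {q3, q4, q6, q9, q10, q13, q15}.

{q3, q4, q6, q9, q10, q13, q15}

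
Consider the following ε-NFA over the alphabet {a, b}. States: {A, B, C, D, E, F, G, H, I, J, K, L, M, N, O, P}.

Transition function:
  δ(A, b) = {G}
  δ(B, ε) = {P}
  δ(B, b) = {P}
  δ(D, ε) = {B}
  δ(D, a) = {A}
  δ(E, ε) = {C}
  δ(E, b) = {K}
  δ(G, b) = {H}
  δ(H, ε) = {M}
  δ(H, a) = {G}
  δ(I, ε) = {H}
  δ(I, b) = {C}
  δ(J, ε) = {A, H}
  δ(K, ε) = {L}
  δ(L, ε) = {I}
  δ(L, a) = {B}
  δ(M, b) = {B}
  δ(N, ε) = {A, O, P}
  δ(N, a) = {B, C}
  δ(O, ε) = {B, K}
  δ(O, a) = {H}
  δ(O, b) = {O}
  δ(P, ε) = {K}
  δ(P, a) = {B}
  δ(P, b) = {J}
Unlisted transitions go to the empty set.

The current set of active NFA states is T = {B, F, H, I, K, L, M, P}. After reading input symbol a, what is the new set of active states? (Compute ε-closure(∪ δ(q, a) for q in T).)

H on a → {G}.
L on a → {B}.
P on a → {B}.
No a-transition from B, F, I, K, M.
Union after reading a: {B, G}.
Now take the ε-closure:
From B via ε: add P.
From P via ε: add K.
From K via ε: add L.
From L via ε: add I.
From I via ε: add H.
From H via ε: add M.
No new states can be added; the closed set is {B, G, H, I, K, L, M, P}.

{B, G, H, I, K, L, M, P}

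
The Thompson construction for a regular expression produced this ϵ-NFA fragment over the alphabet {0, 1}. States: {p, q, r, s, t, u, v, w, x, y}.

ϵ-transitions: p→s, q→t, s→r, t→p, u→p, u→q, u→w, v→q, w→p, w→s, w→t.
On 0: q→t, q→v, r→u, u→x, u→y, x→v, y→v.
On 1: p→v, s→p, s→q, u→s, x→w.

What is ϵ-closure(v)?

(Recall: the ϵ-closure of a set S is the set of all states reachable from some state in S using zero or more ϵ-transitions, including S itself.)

Start with {v}.
From v via ϵ: add q.
From q via ϵ: add t.
From t via ϵ: add p.
From p via ϵ: add s.
From s via ϵ: add r.
No new states can be added; the closed set is {p, q, r, s, t, v}.

{p, q, r, s, t, v}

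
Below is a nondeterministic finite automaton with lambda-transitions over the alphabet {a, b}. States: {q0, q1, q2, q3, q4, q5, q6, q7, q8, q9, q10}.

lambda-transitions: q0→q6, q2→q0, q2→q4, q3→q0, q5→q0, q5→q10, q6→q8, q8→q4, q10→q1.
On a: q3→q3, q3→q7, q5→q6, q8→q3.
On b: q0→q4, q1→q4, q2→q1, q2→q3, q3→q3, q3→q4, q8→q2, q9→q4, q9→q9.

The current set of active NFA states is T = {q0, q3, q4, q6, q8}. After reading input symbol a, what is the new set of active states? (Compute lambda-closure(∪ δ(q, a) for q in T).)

{q0, q3, q4, q6, q7, q8}

q3 on a → {q3, q7}.
q8 on a → {q3}.
No a-transition from q0, q4, q6.
Union after reading a: {q3, q7}.
Now take the lambda-closure:
From q3 via lambda: add q0.
From q0 via lambda: add q6.
From q6 via lambda: add q8.
From q8 via lambda: add q4.
No new states can be added; the closed set is {q0, q3, q4, q6, q7, q8}.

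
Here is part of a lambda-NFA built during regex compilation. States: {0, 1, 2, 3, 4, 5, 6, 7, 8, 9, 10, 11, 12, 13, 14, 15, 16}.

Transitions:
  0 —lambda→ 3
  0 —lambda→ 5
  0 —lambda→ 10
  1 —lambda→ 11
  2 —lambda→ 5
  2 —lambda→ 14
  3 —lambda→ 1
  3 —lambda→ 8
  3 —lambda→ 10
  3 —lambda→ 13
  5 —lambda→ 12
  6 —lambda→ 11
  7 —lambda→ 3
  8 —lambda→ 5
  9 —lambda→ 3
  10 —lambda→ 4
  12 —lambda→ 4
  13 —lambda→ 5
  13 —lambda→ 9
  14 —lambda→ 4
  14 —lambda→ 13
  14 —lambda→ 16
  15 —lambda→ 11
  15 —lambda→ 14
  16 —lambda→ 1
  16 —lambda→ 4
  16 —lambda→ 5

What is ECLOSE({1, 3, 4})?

Start with {1, 3, 4}.
From 1 via lambda: add 11.
From 3 via lambda: add 8, 10, 13.
From 8 via lambda: add 5.
From 13 via lambda: add 9.
From 5 via lambda: add 12.
No new states can be added; the closed set is {1, 3, 4, 5, 8, 9, 10, 11, 12, 13}.

{1, 3, 4, 5, 8, 9, 10, 11, 12, 13}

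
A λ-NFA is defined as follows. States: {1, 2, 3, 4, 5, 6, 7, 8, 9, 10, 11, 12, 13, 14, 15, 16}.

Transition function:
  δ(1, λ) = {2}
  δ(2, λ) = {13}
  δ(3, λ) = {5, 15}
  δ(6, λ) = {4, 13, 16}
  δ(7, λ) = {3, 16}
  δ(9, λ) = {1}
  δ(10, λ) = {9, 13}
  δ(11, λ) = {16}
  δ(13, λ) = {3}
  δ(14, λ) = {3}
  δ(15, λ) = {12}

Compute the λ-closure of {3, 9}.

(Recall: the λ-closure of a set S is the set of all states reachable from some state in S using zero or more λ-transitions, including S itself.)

{1, 2, 3, 5, 9, 12, 13, 15}

Start with {3, 9}.
From 3 via λ: add 5, 15.
From 9 via λ: add 1.
From 1 via λ: add 2.
From 15 via λ: add 12.
From 2 via λ: add 13.
No new states can be added; the closed set is {1, 2, 3, 5, 9, 12, 13, 15}.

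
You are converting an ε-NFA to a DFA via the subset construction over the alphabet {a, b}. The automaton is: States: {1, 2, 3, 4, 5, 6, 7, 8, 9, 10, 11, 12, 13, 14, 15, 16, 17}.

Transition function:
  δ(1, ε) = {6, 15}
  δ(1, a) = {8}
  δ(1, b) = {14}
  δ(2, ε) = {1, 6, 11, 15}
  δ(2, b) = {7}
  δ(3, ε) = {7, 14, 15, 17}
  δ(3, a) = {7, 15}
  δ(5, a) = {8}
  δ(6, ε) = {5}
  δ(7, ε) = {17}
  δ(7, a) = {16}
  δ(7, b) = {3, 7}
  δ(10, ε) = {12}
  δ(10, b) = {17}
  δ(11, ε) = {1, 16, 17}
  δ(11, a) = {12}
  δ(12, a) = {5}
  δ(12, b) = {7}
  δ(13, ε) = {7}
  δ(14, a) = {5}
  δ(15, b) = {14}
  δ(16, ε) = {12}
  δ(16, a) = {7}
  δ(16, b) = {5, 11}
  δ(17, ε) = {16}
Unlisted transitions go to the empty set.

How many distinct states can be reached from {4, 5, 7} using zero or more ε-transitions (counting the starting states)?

6

Start with {4, 5, 7}.
From 7 via ε: add 17.
From 17 via ε: add 16.
From 16 via ε: add 12.
ε-closure = {4, 5, 7, 12, 16, 17}, which has 6 states.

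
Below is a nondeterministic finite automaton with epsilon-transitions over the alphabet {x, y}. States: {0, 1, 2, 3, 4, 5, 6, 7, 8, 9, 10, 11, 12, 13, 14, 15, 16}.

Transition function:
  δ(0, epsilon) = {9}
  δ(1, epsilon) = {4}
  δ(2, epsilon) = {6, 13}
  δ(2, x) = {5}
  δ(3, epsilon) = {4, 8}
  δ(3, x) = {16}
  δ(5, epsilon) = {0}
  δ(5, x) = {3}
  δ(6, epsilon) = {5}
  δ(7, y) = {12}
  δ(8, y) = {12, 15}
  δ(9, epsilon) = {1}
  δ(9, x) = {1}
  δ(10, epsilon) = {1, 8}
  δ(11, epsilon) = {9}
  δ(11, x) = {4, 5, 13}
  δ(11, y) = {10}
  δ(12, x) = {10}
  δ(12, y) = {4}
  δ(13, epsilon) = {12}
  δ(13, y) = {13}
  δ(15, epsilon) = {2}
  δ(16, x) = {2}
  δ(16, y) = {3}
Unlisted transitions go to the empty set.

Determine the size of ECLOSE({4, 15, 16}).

Start with {4, 15, 16}.
From 15 via epsilon: add 2.
From 2 via epsilon: add 6, 13.
From 6 via epsilon: add 5.
From 13 via epsilon: add 12.
From 5 via epsilon: add 0.
From 0 via epsilon: add 9.
From 9 via epsilon: add 1.
epsilon-closure = {0, 1, 2, 4, 5, 6, 9, 12, 13, 15, 16}, which has 11 states.

11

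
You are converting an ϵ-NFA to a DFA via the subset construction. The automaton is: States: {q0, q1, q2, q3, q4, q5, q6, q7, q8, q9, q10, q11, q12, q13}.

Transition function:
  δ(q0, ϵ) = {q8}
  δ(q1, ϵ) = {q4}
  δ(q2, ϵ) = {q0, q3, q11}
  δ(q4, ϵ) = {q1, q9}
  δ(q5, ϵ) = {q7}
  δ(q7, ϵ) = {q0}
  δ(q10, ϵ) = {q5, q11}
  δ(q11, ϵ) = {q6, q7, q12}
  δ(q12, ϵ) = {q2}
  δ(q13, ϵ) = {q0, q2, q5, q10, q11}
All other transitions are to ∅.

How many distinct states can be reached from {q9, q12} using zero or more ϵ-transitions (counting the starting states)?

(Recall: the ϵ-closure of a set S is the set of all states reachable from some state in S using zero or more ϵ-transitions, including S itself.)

9

Start with {q9, q12}.
From q12 via ϵ: add q2.
From q2 via ϵ: add q0, q3, q11.
From q0 via ϵ: add q8.
From q11 via ϵ: add q6, q7.
ϵ-closure = {q0, q2, q3, q6, q7, q8, q9, q11, q12}, which has 9 states.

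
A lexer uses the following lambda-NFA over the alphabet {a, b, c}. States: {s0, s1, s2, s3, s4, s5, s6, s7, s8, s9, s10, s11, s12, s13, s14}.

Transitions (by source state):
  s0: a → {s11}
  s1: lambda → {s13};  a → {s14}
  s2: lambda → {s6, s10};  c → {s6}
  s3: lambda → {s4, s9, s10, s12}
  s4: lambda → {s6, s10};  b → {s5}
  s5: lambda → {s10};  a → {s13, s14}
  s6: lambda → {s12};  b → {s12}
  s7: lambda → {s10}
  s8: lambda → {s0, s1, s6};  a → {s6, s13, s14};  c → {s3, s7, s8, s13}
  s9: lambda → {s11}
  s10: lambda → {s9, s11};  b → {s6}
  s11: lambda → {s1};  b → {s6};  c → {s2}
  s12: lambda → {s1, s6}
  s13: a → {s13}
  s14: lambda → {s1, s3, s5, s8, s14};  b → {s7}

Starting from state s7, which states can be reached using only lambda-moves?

Start with {s7}.
From s7 via lambda: add s10.
From s10 via lambda: add s9, s11.
From s11 via lambda: add s1.
From s1 via lambda: add s13.
No new states can be added; the closed set is {s1, s7, s9, s10, s11, s13}.

{s1, s7, s9, s10, s11, s13}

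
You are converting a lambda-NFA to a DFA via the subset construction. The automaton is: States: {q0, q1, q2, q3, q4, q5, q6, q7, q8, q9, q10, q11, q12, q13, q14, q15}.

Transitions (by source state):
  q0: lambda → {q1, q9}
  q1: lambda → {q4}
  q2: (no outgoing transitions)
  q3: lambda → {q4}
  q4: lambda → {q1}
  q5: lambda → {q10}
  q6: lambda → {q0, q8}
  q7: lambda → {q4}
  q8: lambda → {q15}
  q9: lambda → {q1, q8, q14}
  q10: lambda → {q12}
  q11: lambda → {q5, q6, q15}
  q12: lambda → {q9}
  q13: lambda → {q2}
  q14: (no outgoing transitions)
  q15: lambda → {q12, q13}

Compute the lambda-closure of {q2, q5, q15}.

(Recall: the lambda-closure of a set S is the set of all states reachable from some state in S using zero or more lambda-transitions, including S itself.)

Start with {q2, q5, q15}.
From q5 via lambda: add q10.
From q15 via lambda: add q12, q13.
From q12 via lambda: add q9.
From q9 via lambda: add q1, q8, q14.
From q1 via lambda: add q4.
No new states can be added; the closed set is {q1, q2, q4, q5, q8, q9, q10, q12, q13, q14, q15}.

{q1, q2, q4, q5, q8, q9, q10, q12, q13, q14, q15}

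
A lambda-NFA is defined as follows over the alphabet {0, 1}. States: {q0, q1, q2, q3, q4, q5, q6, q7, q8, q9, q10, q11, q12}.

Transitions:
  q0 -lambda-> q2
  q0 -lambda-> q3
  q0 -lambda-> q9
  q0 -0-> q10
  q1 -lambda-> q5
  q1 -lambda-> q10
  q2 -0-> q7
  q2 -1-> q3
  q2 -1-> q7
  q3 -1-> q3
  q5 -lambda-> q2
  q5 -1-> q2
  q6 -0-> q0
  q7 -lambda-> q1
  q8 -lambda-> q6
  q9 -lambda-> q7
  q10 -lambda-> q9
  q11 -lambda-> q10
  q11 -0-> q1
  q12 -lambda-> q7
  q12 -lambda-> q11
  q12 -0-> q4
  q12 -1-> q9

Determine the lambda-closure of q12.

Start with {q12}.
From q12 via lambda: add q7, q11.
From q7 via lambda: add q1.
From q11 via lambda: add q10.
From q1 via lambda: add q5.
From q10 via lambda: add q9.
From q5 via lambda: add q2.
No new states can be added; the closed set is {q1, q2, q5, q7, q9, q10, q11, q12}.

{q1, q2, q5, q7, q9, q10, q11, q12}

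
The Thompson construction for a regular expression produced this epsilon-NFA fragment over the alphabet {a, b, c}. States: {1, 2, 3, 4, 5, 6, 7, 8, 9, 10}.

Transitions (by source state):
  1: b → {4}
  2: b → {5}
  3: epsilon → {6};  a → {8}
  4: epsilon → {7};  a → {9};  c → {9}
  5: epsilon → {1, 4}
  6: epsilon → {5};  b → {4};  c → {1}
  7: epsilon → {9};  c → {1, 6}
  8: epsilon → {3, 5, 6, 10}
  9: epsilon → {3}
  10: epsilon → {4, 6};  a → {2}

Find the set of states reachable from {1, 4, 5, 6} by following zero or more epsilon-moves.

{1, 3, 4, 5, 6, 7, 9}

Start with {1, 4, 5, 6}.
From 4 via epsilon: add 7.
From 7 via epsilon: add 9.
From 9 via epsilon: add 3.
No new states can be added; the closed set is {1, 3, 4, 5, 6, 7, 9}.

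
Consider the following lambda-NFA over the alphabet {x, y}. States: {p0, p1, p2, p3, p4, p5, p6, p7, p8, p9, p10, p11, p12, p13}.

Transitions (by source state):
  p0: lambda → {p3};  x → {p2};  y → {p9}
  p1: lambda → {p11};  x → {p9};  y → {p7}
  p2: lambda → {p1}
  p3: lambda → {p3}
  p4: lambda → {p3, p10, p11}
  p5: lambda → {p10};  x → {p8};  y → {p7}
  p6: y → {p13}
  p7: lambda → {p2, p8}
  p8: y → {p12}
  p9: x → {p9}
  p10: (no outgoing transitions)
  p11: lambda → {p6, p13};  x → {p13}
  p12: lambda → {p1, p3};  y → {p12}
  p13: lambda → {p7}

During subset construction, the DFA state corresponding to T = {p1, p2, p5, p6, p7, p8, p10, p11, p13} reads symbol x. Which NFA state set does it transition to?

p1 on x → {p9}.
p5 on x → {p8}.
p11 on x → {p13}.
No x-transition from p2, p6, p7, p8, p10, p13.
Union after reading x: {p8, p9, p13}.
Now take the lambda-closure:
From p13 via lambda: add p7.
From p7 via lambda: add p2.
From p2 via lambda: add p1.
From p1 via lambda: add p11.
From p11 via lambda: add p6.
No new states can be added; the closed set is {p1, p2, p6, p7, p8, p9, p11, p13}.

{p1, p2, p6, p7, p8, p9, p11, p13}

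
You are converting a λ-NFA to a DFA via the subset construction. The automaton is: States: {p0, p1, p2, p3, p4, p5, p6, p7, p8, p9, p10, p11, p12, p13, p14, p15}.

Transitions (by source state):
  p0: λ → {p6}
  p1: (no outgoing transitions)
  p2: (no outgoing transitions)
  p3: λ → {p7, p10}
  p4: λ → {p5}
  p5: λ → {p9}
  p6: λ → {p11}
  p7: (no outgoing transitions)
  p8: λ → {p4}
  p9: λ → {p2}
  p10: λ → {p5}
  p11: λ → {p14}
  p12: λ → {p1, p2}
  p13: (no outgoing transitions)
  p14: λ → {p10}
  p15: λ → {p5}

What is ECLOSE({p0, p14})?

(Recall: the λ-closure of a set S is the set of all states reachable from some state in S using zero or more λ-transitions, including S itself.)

{p0, p2, p5, p6, p9, p10, p11, p14}

Start with {p0, p14}.
From p0 via λ: add p6.
From p14 via λ: add p10.
From p6 via λ: add p11.
From p10 via λ: add p5.
From p5 via λ: add p9.
From p9 via λ: add p2.
No new states can be added; the closed set is {p0, p2, p5, p6, p9, p10, p11, p14}.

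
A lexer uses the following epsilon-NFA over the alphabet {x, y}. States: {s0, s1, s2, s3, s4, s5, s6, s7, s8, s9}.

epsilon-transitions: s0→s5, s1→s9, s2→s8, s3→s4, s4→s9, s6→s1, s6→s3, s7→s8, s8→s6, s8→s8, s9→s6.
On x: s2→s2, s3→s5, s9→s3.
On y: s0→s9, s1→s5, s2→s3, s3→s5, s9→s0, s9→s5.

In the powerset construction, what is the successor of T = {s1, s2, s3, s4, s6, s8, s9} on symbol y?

s1 on y → {s5}.
s2 on y → {s3}.
s3 on y → {s5}.
s9 on y → {s0, s5}.
No y-transition from s4, s6, s8.
Union after reading y: {s0, s3, s5}.
Now take the epsilon-closure:
From s3 via epsilon: add s4.
From s4 via epsilon: add s9.
From s9 via epsilon: add s6.
From s6 via epsilon: add s1.
No new states can be added; the closed set is {s0, s1, s3, s4, s5, s6, s9}.

{s0, s1, s3, s4, s5, s6, s9}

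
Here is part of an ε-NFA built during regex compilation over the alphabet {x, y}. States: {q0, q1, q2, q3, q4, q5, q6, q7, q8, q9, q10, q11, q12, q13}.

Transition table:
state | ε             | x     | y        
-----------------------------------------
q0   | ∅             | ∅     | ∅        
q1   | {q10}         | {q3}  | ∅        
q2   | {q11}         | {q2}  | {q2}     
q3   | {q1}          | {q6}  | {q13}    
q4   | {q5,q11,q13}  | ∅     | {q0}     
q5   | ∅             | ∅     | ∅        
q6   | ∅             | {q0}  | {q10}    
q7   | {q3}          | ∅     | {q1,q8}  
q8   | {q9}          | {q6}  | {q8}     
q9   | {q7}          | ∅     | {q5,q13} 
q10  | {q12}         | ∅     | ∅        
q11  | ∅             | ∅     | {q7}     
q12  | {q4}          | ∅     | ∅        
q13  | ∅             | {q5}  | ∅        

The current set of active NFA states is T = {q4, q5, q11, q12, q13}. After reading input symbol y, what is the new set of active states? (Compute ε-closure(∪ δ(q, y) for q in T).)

q4 on y → {q0}.
q11 on y → {q7}.
No y-transition from q5, q12, q13.
Union after reading y: {q0, q7}.
Now take the ε-closure:
From q7 via ε: add q3.
From q3 via ε: add q1.
From q1 via ε: add q10.
From q10 via ε: add q12.
From q12 via ε: add q4.
From q4 via ε: add q5, q11, q13.
No new states can be added; the closed set is {q0, q1, q3, q4, q5, q7, q10, q11, q12, q13}.

{q0, q1, q3, q4, q5, q7, q10, q11, q12, q13}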